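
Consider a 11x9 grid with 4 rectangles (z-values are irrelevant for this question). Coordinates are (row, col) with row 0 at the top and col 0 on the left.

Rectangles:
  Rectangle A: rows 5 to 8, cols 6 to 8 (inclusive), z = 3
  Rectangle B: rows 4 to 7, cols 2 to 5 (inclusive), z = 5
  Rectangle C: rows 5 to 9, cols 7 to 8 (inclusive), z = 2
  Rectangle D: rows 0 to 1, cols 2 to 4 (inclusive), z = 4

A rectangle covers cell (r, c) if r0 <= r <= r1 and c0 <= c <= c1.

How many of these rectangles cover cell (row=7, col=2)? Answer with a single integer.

Answer: 1

Derivation:
Check cell (7,2):
  A: rows 5-8 cols 6-8 -> outside (col miss)
  B: rows 4-7 cols 2-5 -> covers
  C: rows 5-9 cols 7-8 -> outside (col miss)
  D: rows 0-1 cols 2-4 -> outside (row miss)
Count covering = 1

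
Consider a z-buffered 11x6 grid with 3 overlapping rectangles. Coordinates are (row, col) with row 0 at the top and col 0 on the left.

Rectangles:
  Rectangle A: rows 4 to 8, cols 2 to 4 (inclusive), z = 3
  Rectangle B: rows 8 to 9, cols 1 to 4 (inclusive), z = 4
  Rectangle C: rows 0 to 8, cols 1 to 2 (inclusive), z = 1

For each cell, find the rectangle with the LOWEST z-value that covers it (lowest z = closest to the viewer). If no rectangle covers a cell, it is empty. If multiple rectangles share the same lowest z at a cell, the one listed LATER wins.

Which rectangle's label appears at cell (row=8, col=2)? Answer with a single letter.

Answer: C

Derivation:
Check cell (8,2):
  A: rows 4-8 cols 2-4 z=3 -> covers; best now A (z=3)
  B: rows 8-9 cols 1-4 z=4 -> covers; best now A (z=3)
  C: rows 0-8 cols 1-2 z=1 -> covers; best now C (z=1)
Winner: C at z=1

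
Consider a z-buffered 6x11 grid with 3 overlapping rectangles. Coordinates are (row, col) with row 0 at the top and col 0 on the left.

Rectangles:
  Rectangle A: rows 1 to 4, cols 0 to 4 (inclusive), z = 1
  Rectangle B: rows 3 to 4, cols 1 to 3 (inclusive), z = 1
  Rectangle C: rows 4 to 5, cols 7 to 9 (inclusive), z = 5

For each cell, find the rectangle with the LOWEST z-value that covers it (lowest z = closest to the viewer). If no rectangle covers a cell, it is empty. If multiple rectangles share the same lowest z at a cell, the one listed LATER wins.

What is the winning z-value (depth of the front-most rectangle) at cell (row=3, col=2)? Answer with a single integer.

Answer: 1

Derivation:
Check cell (3,2):
  A: rows 1-4 cols 0-4 z=1 -> covers; best now A (z=1)
  B: rows 3-4 cols 1-3 z=1 -> covers; best now B (z=1)
  C: rows 4-5 cols 7-9 -> outside (row miss)
Winner: B at z=1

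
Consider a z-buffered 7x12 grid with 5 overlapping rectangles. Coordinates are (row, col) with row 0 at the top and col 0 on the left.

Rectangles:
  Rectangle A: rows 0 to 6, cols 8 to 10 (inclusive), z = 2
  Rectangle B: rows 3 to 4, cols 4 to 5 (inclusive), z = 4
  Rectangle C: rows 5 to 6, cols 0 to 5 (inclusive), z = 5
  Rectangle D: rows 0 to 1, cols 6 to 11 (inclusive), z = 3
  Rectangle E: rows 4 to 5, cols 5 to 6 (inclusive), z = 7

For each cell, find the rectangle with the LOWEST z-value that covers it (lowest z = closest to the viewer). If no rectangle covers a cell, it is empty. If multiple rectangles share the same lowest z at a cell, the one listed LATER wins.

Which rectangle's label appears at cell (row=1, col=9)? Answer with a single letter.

Check cell (1,9):
  A: rows 0-6 cols 8-10 z=2 -> covers; best now A (z=2)
  B: rows 3-4 cols 4-5 -> outside (row miss)
  C: rows 5-6 cols 0-5 -> outside (row miss)
  D: rows 0-1 cols 6-11 z=3 -> covers; best now A (z=2)
  E: rows 4-5 cols 5-6 -> outside (row miss)
Winner: A at z=2

Answer: A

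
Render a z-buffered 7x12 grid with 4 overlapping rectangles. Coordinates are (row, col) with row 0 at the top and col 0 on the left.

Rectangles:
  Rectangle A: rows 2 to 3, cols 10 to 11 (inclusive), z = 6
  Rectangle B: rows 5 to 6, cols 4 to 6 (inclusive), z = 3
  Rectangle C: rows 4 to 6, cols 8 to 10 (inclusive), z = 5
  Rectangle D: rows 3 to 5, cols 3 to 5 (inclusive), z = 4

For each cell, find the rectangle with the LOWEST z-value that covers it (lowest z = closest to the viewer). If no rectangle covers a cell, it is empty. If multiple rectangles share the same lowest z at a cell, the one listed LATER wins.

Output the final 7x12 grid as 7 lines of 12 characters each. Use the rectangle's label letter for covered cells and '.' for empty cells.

............
............
..........AA
...DDD....AA
...DDD..CCC.
...DBBB.CCC.
....BBB.CCC.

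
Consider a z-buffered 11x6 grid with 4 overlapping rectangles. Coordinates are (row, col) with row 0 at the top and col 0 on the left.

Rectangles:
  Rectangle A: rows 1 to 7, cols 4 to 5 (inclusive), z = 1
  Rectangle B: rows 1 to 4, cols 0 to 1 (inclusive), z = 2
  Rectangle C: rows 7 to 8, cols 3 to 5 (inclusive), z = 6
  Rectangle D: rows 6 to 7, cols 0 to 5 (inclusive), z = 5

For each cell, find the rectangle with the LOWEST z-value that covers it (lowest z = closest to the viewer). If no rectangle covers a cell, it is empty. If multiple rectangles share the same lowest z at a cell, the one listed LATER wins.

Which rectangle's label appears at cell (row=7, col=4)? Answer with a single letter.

Answer: A

Derivation:
Check cell (7,4):
  A: rows 1-7 cols 4-5 z=1 -> covers; best now A (z=1)
  B: rows 1-4 cols 0-1 -> outside (row miss)
  C: rows 7-8 cols 3-5 z=6 -> covers; best now A (z=1)
  D: rows 6-7 cols 0-5 z=5 -> covers; best now A (z=1)
Winner: A at z=1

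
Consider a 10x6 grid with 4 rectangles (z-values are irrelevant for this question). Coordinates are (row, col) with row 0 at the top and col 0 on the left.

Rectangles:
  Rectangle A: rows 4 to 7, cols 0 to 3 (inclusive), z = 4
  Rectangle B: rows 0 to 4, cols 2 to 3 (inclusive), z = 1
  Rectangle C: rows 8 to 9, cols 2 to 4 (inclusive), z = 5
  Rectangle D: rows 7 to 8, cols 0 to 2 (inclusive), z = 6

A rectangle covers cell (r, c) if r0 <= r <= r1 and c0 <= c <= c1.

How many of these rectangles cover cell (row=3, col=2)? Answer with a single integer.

Check cell (3,2):
  A: rows 4-7 cols 0-3 -> outside (row miss)
  B: rows 0-4 cols 2-3 -> covers
  C: rows 8-9 cols 2-4 -> outside (row miss)
  D: rows 7-8 cols 0-2 -> outside (row miss)
Count covering = 1

Answer: 1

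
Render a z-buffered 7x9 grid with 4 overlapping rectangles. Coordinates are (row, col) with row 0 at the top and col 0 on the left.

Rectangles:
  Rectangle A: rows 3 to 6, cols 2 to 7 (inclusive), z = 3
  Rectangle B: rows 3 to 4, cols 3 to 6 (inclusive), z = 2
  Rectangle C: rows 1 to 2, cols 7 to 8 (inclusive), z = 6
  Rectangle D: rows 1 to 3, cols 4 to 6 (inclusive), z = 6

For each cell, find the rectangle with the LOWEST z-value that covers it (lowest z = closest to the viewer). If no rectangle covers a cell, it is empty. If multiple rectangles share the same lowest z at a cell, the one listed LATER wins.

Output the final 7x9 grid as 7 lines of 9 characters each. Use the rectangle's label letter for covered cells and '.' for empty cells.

.........
....DDDCC
....DDDCC
..ABBBBA.
..ABBBBA.
..AAAAAA.
..AAAAAA.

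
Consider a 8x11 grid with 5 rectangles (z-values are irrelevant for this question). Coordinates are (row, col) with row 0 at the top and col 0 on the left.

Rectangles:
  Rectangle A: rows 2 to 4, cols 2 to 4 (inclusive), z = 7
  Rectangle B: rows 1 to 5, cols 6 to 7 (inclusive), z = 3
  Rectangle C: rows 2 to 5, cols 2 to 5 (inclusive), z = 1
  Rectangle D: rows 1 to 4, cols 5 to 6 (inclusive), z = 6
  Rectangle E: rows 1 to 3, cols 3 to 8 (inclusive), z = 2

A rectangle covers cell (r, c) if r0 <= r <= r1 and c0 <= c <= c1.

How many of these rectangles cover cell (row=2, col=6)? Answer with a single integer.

Check cell (2,6):
  A: rows 2-4 cols 2-4 -> outside (col miss)
  B: rows 1-5 cols 6-7 -> covers
  C: rows 2-5 cols 2-5 -> outside (col miss)
  D: rows 1-4 cols 5-6 -> covers
  E: rows 1-3 cols 3-8 -> covers
Count covering = 3

Answer: 3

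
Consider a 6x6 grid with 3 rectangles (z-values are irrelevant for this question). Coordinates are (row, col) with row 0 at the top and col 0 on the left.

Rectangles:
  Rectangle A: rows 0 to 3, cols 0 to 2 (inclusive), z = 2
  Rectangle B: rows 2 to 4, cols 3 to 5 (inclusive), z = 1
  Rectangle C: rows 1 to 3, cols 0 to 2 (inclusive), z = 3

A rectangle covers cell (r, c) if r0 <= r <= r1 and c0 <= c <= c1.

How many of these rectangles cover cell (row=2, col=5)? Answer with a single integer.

Check cell (2,5):
  A: rows 0-3 cols 0-2 -> outside (col miss)
  B: rows 2-4 cols 3-5 -> covers
  C: rows 1-3 cols 0-2 -> outside (col miss)
Count covering = 1

Answer: 1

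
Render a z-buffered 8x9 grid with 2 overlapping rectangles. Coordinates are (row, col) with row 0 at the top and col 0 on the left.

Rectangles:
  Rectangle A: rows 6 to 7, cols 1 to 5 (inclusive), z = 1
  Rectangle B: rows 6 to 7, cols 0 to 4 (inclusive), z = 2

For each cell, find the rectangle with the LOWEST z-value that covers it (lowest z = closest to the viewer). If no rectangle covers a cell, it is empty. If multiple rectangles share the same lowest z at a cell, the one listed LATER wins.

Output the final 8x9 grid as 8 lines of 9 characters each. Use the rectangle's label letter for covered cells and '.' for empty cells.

.........
.........
.........
.........
.........
.........
BAAAAA...
BAAAAA...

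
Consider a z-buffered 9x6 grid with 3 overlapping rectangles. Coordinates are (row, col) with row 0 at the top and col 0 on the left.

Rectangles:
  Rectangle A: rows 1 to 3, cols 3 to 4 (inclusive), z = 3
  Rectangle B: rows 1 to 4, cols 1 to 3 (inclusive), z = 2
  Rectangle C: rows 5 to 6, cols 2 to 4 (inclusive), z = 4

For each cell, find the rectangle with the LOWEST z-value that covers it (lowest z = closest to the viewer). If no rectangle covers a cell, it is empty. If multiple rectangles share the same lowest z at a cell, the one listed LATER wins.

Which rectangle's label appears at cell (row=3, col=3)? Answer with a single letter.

Answer: B

Derivation:
Check cell (3,3):
  A: rows 1-3 cols 3-4 z=3 -> covers; best now A (z=3)
  B: rows 1-4 cols 1-3 z=2 -> covers; best now B (z=2)
  C: rows 5-6 cols 2-4 -> outside (row miss)
Winner: B at z=2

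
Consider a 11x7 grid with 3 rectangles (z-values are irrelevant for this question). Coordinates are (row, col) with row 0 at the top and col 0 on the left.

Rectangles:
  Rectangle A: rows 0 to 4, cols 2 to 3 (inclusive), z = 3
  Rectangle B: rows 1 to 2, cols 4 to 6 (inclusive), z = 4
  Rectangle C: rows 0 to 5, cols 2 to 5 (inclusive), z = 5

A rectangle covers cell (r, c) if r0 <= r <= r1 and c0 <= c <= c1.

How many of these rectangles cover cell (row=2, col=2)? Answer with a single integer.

Check cell (2,2):
  A: rows 0-4 cols 2-3 -> covers
  B: rows 1-2 cols 4-6 -> outside (col miss)
  C: rows 0-5 cols 2-5 -> covers
Count covering = 2

Answer: 2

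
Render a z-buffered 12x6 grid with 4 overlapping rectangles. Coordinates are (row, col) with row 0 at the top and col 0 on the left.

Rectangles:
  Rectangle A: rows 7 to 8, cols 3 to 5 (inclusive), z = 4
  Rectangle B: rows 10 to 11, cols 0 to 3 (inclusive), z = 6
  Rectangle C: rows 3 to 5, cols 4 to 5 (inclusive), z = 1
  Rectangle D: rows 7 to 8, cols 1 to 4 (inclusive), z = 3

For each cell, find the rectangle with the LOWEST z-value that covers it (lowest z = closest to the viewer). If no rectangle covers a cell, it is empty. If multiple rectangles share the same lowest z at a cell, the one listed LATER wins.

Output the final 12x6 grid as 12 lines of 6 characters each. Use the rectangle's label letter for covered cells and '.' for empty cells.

......
......
......
....CC
....CC
....CC
......
.DDDDA
.DDDDA
......
BBBB..
BBBB..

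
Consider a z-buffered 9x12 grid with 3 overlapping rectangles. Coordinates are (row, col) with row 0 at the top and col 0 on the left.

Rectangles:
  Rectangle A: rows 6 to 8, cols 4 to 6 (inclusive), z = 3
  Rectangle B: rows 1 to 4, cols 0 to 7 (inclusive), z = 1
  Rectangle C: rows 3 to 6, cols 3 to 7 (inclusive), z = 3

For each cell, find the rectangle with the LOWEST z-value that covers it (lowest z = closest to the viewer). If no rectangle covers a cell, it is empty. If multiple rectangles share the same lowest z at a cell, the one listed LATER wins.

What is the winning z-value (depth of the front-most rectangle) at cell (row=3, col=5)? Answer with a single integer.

Check cell (3,5):
  A: rows 6-8 cols 4-6 -> outside (row miss)
  B: rows 1-4 cols 0-7 z=1 -> covers; best now B (z=1)
  C: rows 3-6 cols 3-7 z=3 -> covers; best now B (z=1)
Winner: B at z=1

Answer: 1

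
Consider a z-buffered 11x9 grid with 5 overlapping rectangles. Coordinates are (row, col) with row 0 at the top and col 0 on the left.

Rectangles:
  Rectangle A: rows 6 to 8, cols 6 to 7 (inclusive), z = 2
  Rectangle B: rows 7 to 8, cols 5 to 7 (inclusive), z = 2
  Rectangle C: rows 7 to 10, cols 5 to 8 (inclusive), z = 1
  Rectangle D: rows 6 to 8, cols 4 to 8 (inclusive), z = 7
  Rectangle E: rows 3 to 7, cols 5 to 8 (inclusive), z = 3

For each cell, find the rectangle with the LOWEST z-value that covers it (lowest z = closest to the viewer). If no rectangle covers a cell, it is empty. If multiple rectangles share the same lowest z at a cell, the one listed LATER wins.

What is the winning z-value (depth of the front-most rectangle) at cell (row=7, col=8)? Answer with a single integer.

Check cell (7,8):
  A: rows 6-8 cols 6-7 -> outside (col miss)
  B: rows 7-8 cols 5-7 -> outside (col miss)
  C: rows 7-10 cols 5-8 z=1 -> covers; best now C (z=1)
  D: rows 6-8 cols 4-8 z=7 -> covers; best now C (z=1)
  E: rows 3-7 cols 5-8 z=3 -> covers; best now C (z=1)
Winner: C at z=1

Answer: 1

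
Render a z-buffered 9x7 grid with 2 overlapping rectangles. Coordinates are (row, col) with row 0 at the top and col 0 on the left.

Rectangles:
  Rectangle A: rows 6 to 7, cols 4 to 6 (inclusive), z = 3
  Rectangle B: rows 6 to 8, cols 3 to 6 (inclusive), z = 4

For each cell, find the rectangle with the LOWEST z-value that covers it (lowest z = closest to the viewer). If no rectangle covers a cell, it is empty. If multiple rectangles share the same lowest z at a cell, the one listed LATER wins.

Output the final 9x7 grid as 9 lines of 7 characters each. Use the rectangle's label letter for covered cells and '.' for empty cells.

.......
.......
.......
.......
.......
.......
...BAAA
...BAAA
...BBBB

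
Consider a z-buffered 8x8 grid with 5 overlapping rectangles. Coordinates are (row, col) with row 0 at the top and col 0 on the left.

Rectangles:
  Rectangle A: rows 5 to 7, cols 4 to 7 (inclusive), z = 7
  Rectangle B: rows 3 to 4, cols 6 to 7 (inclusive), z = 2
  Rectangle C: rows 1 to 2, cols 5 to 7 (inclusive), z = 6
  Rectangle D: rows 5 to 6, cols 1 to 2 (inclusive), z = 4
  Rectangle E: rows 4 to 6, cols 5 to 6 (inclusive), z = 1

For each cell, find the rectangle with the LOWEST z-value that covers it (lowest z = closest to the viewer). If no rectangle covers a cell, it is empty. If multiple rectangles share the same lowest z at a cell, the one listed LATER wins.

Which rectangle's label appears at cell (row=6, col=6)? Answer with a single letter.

Answer: E

Derivation:
Check cell (6,6):
  A: rows 5-7 cols 4-7 z=7 -> covers; best now A (z=7)
  B: rows 3-4 cols 6-7 -> outside (row miss)
  C: rows 1-2 cols 5-7 -> outside (row miss)
  D: rows 5-6 cols 1-2 -> outside (col miss)
  E: rows 4-6 cols 5-6 z=1 -> covers; best now E (z=1)
Winner: E at z=1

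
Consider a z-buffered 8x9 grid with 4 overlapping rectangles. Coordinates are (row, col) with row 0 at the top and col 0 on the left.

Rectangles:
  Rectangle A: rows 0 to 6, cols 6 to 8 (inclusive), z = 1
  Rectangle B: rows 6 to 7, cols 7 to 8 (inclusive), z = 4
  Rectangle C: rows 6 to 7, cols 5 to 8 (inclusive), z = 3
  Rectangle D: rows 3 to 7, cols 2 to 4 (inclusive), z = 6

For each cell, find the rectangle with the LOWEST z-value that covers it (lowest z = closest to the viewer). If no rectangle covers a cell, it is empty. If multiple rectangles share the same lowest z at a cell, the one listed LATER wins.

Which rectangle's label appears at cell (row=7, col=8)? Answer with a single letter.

Check cell (7,8):
  A: rows 0-6 cols 6-8 -> outside (row miss)
  B: rows 6-7 cols 7-8 z=4 -> covers; best now B (z=4)
  C: rows 6-7 cols 5-8 z=3 -> covers; best now C (z=3)
  D: rows 3-7 cols 2-4 -> outside (col miss)
Winner: C at z=3

Answer: C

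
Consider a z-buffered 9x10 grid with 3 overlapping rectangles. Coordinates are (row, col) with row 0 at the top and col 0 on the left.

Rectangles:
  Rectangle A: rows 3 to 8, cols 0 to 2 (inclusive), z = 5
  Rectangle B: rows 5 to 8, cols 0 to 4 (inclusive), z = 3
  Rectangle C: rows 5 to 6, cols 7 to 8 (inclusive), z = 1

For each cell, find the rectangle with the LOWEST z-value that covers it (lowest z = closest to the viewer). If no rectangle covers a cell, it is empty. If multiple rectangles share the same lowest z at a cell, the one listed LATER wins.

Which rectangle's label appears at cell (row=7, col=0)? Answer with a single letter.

Answer: B

Derivation:
Check cell (7,0):
  A: rows 3-8 cols 0-2 z=5 -> covers; best now A (z=5)
  B: rows 5-8 cols 0-4 z=3 -> covers; best now B (z=3)
  C: rows 5-6 cols 7-8 -> outside (row miss)
Winner: B at z=3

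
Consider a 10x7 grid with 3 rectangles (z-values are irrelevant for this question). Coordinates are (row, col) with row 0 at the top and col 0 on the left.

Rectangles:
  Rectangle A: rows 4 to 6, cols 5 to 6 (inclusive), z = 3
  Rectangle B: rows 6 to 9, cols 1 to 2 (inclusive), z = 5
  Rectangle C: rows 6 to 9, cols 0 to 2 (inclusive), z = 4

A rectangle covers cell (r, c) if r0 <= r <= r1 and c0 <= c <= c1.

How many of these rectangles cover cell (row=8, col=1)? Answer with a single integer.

Answer: 2

Derivation:
Check cell (8,1):
  A: rows 4-6 cols 5-6 -> outside (row miss)
  B: rows 6-9 cols 1-2 -> covers
  C: rows 6-9 cols 0-2 -> covers
Count covering = 2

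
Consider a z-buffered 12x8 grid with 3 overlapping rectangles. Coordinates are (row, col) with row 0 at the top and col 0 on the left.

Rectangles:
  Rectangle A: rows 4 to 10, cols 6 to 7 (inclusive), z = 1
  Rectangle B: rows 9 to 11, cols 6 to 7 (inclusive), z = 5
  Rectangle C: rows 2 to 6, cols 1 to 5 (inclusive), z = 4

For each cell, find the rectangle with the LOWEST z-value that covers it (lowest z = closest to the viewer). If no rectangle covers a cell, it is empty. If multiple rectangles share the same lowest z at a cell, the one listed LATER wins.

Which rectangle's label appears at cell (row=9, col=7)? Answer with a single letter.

Check cell (9,7):
  A: rows 4-10 cols 6-7 z=1 -> covers; best now A (z=1)
  B: rows 9-11 cols 6-7 z=5 -> covers; best now A (z=1)
  C: rows 2-6 cols 1-5 -> outside (row miss)
Winner: A at z=1

Answer: A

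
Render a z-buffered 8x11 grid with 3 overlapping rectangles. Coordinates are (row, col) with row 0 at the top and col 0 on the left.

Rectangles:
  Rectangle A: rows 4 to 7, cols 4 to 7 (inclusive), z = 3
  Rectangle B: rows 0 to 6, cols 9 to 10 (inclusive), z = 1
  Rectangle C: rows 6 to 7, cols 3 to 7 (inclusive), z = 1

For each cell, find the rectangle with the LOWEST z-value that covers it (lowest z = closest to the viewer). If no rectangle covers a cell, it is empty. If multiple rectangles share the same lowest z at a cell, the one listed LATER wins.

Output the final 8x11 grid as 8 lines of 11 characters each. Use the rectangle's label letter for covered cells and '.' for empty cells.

.........BB
.........BB
.........BB
.........BB
....AAAA.BB
....AAAA.BB
...CCCCC.BB
...CCCCC...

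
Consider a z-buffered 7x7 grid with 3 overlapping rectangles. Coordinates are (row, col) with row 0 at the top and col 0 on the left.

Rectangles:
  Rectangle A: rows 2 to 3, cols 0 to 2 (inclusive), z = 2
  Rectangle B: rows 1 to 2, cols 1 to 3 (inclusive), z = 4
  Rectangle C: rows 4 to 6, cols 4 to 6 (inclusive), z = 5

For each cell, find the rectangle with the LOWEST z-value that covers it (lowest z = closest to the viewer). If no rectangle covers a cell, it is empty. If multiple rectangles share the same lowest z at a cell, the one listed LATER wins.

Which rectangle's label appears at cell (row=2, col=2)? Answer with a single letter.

Check cell (2,2):
  A: rows 2-3 cols 0-2 z=2 -> covers; best now A (z=2)
  B: rows 1-2 cols 1-3 z=4 -> covers; best now A (z=2)
  C: rows 4-6 cols 4-6 -> outside (row miss)
Winner: A at z=2

Answer: A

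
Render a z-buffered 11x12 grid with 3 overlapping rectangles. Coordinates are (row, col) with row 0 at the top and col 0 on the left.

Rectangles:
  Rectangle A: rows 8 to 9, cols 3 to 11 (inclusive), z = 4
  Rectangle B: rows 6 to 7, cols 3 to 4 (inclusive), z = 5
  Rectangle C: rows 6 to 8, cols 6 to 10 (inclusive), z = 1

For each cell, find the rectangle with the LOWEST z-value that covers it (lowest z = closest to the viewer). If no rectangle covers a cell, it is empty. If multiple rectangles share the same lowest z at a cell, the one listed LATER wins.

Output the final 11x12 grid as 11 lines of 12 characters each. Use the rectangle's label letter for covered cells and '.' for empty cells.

............
............
............
............
............
............
...BB.CCCCC.
...BB.CCCCC.
...AAACCCCCA
...AAAAAAAAA
............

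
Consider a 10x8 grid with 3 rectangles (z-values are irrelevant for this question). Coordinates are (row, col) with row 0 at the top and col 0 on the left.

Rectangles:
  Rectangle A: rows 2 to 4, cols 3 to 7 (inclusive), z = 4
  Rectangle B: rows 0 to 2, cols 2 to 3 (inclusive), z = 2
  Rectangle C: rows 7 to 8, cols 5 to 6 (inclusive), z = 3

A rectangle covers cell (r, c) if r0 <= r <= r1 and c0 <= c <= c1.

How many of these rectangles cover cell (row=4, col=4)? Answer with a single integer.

Answer: 1

Derivation:
Check cell (4,4):
  A: rows 2-4 cols 3-7 -> covers
  B: rows 0-2 cols 2-3 -> outside (row miss)
  C: rows 7-8 cols 5-6 -> outside (row miss)
Count covering = 1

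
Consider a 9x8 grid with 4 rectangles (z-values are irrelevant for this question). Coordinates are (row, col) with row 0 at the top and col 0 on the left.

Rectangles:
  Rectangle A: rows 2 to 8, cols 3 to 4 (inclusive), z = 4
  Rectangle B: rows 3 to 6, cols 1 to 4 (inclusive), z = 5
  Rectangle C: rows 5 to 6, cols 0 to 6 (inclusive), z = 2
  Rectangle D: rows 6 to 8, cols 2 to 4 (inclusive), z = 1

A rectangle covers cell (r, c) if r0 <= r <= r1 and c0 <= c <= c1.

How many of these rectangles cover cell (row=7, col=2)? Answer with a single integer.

Answer: 1

Derivation:
Check cell (7,2):
  A: rows 2-8 cols 3-4 -> outside (col miss)
  B: rows 3-6 cols 1-4 -> outside (row miss)
  C: rows 5-6 cols 0-6 -> outside (row miss)
  D: rows 6-8 cols 2-4 -> covers
Count covering = 1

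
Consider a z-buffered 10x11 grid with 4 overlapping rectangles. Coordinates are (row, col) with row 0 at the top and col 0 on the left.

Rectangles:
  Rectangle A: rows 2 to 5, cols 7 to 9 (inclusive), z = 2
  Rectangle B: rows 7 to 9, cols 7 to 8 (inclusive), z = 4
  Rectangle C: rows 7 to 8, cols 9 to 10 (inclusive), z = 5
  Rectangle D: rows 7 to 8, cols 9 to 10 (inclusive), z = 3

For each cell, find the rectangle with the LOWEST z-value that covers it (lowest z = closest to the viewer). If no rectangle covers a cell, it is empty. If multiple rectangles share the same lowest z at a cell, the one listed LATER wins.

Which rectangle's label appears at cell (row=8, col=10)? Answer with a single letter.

Answer: D

Derivation:
Check cell (8,10):
  A: rows 2-5 cols 7-9 -> outside (row miss)
  B: rows 7-9 cols 7-8 -> outside (col miss)
  C: rows 7-8 cols 9-10 z=5 -> covers; best now C (z=5)
  D: rows 7-8 cols 9-10 z=3 -> covers; best now D (z=3)
Winner: D at z=3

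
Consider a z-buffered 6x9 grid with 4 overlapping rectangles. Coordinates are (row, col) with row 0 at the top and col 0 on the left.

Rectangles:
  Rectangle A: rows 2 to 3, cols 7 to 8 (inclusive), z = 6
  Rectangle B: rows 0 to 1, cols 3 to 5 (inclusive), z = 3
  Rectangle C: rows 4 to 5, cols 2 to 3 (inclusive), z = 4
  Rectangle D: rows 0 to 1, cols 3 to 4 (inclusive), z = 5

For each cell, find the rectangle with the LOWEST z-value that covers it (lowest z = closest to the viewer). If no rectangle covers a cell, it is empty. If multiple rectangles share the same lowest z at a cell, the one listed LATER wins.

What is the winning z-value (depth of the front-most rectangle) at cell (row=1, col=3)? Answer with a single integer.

Answer: 3

Derivation:
Check cell (1,3):
  A: rows 2-3 cols 7-8 -> outside (row miss)
  B: rows 0-1 cols 3-5 z=3 -> covers; best now B (z=3)
  C: rows 4-5 cols 2-3 -> outside (row miss)
  D: rows 0-1 cols 3-4 z=5 -> covers; best now B (z=3)
Winner: B at z=3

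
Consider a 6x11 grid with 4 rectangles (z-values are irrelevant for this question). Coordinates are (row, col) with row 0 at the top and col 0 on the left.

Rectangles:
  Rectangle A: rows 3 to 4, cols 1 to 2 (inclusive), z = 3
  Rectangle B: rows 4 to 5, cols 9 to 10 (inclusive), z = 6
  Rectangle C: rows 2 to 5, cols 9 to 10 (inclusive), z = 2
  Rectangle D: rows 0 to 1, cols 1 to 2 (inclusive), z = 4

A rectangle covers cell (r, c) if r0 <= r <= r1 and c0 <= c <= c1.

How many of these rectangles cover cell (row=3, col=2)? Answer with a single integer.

Check cell (3,2):
  A: rows 3-4 cols 1-2 -> covers
  B: rows 4-5 cols 9-10 -> outside (row miss)
  C: rows 2-5 cols 9-10 -> outside (col miss)
  D: rows 0-1 cols 1-2 -> outside (row miss)
Count covering = 1

Answer: 1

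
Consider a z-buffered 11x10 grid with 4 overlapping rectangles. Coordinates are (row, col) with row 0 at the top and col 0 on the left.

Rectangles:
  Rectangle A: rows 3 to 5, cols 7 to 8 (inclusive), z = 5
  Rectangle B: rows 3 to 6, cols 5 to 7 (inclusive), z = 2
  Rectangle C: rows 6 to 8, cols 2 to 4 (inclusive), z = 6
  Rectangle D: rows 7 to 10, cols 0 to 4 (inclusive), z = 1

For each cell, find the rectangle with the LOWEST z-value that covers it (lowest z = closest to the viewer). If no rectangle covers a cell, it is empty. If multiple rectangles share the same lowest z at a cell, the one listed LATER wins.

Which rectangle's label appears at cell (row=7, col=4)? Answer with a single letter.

Check cell (7,4):
  A: rows 3-5 cols 7-8 -> outside (row miss)
  B: rows 3-6 cols 5-7 -> outside (row miss)
  C: rows 6-8 cols 2-4 z=6 -> covers; best now C (z=6)
  D: rows 7-10 cols 0-4 z=1 -> covers; best now D (z=1)
Winner: D at z=1

Answer: D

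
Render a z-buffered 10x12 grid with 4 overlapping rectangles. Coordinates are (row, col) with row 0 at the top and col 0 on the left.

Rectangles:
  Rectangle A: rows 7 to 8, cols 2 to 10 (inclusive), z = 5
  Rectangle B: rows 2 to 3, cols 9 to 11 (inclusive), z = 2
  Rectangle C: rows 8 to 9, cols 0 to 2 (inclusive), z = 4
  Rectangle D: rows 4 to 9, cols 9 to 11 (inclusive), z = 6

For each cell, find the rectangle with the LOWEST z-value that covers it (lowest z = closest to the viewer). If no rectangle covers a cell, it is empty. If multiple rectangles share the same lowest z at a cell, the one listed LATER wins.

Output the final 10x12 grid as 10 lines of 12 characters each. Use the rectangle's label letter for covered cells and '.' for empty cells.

............
............
.........BBB
.........BBB
.........DDD
.........DDD
.........DDD
..AAAAAAAAAD
CCCAAAAAAAAD
CCC......DDD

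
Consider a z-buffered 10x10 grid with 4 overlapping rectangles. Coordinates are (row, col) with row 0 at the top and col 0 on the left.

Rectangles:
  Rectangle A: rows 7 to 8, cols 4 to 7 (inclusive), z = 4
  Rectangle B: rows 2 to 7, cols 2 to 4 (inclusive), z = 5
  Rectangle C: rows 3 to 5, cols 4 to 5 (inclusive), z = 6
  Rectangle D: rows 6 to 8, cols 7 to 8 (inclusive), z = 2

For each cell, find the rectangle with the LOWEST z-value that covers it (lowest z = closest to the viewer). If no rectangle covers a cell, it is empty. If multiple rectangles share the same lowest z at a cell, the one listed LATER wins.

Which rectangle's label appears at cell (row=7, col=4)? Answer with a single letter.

Answer: A

Derivation:
Check cell (7,4):
  A: rows 7-8 cols 4-7 z=4 -> covers; best now A (z=4)
  B: rows 2-7 cols 2-4 z=5 -> covers; best now A (z=4)
  C: rows 3-5 cols 4-5 -> outside (row miss)
  D: rows 6-8 cols 7-8 -> outside (col miss)
Winner: A at z=4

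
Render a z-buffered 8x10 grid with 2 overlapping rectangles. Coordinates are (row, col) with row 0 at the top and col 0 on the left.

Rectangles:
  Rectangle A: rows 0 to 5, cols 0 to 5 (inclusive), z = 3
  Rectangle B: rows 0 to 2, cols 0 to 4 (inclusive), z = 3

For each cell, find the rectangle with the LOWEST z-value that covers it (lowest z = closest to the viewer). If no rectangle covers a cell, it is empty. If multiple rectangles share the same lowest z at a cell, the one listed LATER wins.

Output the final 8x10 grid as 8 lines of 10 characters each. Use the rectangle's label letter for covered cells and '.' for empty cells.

BBBBBA....
BBBBBA....
BBBBBA....
AAAAAA....
AAAAAA....
AAAAAA....
..........
..........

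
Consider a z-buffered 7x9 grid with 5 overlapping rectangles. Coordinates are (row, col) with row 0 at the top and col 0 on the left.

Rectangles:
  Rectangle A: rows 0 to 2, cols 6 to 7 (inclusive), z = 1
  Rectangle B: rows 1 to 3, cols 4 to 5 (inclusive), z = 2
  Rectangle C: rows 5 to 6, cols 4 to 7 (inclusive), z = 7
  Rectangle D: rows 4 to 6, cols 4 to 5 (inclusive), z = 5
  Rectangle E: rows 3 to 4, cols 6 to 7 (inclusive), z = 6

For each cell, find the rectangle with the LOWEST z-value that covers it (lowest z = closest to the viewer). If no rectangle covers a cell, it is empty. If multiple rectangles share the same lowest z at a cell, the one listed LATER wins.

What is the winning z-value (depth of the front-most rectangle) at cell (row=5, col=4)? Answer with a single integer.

Answer: 5

Derivation:
Check cell (5,4):
  A: rows 0-2 cols 6-7 -> outside (row miss)
  B: rows 1-3 cols 4-5 -> outside (row miss)
  C: rows 5-6 cols 4-7 z=7 -> covers; best now C (z=7)
  D: rows 4-6 cols 4-5 z=5 -> covers; best now D (z=5)
  E: rows 3-4 cols 6-7 -> outside (row miss)
Winner: D at z=5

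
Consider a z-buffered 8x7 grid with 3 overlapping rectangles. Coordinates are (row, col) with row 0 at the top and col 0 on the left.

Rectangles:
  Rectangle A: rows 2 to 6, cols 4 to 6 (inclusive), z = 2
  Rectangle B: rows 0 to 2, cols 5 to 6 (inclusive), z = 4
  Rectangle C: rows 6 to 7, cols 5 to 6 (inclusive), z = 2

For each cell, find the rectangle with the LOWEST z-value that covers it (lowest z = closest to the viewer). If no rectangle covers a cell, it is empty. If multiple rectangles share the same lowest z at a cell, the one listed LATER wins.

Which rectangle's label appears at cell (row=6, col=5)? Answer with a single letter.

Answer: C

Derivation:
Check cell (6,5):
  A: rows 2-6 cols 4-6 z=2 -> covers; best now A (z=2)
  B: rows 0-2 cols 5-6 -> outside (row miss)
  C: rows 6-7 cols 5-6 z=2 -> covers; best now C (z=2)
Winner: C at z=2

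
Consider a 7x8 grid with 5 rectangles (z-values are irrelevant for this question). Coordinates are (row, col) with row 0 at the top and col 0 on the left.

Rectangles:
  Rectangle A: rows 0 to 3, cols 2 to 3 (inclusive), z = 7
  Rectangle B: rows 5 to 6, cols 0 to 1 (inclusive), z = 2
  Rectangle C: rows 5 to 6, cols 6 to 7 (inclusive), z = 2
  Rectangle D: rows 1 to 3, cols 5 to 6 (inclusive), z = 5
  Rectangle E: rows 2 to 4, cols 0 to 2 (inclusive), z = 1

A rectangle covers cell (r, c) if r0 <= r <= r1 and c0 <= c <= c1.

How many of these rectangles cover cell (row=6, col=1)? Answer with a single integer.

Check cell (6,1):
  A: rows 0-3 cols 2-3 -> outside (row miss)
  B: rows 5-6 cols 0-1 -> covers
  C: rows 5-6 cols 6-7 -> outside (col miss)
  D: rows 1-3 cols 5-6 -> outside (row miss)
  E: rows 2-4 cols 0-2 -> outside (row miss)
Count covering = 1

Answer: 1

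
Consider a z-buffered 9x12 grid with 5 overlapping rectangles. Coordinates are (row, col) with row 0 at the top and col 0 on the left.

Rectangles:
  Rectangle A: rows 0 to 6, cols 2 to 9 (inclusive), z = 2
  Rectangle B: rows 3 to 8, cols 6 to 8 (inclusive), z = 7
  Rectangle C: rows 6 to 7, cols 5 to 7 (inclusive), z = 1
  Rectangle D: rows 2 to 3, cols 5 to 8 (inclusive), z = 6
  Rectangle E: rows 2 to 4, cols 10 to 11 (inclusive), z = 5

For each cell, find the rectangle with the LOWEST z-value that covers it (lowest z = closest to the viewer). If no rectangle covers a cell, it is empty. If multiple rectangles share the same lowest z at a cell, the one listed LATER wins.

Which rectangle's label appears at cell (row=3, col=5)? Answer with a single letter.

Check cell (3,5):
  A: rows 0-6 cols 2-9 z=2 -> covers; best now A (z=2)
  B: rows 3-8 cols 6-8 -> outside (col miss)
  C: rows 6-7 cols 5-7 -> outside (row miss)
  D: rows 2-3 cols 5-8 z=6 -> covers; best now A (z=2)
  E: rows 2-4 cols 10-11 -> outside (col miss)
Winner: A at z=2

Answer: A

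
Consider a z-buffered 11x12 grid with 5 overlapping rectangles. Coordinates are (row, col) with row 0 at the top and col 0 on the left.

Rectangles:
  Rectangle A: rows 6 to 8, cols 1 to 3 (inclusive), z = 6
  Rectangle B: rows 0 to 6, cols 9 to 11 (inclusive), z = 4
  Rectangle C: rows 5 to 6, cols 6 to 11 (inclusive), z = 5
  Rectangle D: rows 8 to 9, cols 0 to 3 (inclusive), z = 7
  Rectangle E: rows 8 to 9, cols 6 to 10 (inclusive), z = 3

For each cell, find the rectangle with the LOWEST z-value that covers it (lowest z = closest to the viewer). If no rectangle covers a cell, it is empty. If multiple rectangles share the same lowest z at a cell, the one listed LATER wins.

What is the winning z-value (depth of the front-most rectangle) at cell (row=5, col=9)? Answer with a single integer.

Check cell (5,9):
  A: rows 6-8 cols 1-3 -> outside (row miss)
  B: rows 0-6 cols 9-11 z=4 -> covers; best now B (z=4)
  C: rows 5-6 cols 6-11 z=5 -> covers; best now B (z=4)
  D: rows 8-9 cols 0-3 -> outside (row miss)
  E: rows 8-9 cols 6-10 -> outside (row miss)
Winner: B at z=4

Answer: 4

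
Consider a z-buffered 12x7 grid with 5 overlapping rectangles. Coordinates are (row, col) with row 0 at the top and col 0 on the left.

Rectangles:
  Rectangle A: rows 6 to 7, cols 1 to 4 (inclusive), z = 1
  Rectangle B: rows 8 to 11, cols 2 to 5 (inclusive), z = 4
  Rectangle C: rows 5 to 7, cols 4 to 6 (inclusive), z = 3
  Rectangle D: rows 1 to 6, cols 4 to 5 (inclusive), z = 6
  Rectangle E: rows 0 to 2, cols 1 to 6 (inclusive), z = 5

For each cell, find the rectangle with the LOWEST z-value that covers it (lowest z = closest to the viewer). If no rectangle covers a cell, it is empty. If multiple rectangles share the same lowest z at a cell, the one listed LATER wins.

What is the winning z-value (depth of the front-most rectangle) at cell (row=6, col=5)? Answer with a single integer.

Answer: 3

Derivation:
Check cell (6,5):
  A: rows 6-7 cols 1-4 -> outside (col miss)
  B: rows 8-11 cols 2-5 -> outside (row miss)
  C: rows 5-7 cols 4-6 z=3 -> covers; best now C (z=3)
  D: rows 1-6 cols 4-5 z=6 -> covers; best now C (z=3)
  E: rows 0-2 cols 1-6 -> outside (row miss)
Winner: C at z=3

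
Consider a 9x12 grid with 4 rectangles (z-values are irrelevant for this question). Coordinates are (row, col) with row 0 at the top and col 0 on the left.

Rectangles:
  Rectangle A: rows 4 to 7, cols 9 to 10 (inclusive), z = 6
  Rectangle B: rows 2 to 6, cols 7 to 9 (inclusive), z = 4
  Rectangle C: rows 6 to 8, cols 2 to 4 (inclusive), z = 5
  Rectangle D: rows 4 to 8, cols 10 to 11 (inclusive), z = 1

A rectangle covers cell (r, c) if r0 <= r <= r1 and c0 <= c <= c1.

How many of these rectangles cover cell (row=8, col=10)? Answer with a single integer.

Answer: 1

Derivation:
Check cell (8,10):
  A: rows 4-7 cols 9-10 -> outside (row miss)
  B: rows 2-6 cols 7-9 -> outside (row miss)
  C: rows 6-8 cols 2-4 -> outside (col miss)
  D: rows 4-8 cols 10-11 -> covers
Count covering = 1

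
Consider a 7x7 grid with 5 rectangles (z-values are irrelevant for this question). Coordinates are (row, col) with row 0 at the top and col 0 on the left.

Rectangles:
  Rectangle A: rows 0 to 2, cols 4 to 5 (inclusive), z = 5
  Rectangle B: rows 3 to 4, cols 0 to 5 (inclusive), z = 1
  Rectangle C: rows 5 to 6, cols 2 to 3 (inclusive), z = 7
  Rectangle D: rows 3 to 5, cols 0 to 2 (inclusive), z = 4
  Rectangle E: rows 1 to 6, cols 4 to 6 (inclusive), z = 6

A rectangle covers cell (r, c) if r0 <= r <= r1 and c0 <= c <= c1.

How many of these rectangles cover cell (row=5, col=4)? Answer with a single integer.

Check cell (5,4):
  A: rows 0-2 cols 4-5 -> outside (row miss)
  B: rows 3-4 cols 0-5 -> outside (row miss)
  C: rows 5-6 cols 2-3 -> outside (col miss)
  D: rows 3-5 cols 0-2 -> outside (col miss)
  E: rows 1-6 cols 4-6 -> covers
Count covering = 1

Answer: 1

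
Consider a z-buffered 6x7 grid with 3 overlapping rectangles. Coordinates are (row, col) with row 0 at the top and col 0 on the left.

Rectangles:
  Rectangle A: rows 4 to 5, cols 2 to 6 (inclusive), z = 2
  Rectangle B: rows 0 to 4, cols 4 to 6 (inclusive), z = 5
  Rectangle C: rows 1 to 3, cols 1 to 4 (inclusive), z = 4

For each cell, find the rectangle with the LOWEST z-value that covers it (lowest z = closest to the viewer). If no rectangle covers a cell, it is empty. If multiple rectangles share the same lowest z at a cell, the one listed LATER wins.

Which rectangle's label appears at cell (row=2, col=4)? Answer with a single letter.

Answer: C

Derivation:
Check cell (2,4):
  A: rows 4-5 cols 2-6 -> outside (row miss)
  B: rows 0-4 cols 4-6 z=5 -> covers; best now B (z=5)
  C: rows 1-3 cols 1-4 z=4 -> covers; best now C (z=4)
Winner: C at z=4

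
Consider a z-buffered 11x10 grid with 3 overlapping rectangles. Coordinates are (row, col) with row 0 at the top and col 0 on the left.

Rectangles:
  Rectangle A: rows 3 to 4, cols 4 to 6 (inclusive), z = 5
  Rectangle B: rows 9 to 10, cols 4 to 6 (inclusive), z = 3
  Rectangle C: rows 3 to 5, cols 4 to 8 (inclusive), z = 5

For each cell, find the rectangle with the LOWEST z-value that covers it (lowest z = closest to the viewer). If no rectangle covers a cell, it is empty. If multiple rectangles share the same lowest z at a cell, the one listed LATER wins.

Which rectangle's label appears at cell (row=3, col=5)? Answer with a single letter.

Answer: C

Derivation:
Check cell (3,5):
  A: rows 3-4 cols 4-6 z=5 -> covers; best now A (z=5)
  B: rows 9-10 cols 4-6 -> outside (row miss)
  C: rows 3-5 cols 4-8 z=5 -> covers; best now C (z=5)
Winner: C at z=5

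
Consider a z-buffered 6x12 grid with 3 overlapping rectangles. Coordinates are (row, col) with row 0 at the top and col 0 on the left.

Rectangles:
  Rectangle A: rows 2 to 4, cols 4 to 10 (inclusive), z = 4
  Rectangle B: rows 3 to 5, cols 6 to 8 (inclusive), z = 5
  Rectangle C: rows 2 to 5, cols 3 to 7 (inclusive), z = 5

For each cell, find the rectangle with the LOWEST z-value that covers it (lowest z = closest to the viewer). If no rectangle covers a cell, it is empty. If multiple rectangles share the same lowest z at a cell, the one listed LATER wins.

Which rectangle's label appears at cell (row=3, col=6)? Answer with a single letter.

Check cell (3,6):
  A: rows 2-4 cols 4-10 z=4 -> covers; best now A (z=4)
  B: rows 3-5 cols 6-8 z=5 -> covers; best now A (z=4)
  C: rows 2-5 cols 3-7 z=5 -> covers; best now A (z=4)
Winner: A at z=4

Answer: A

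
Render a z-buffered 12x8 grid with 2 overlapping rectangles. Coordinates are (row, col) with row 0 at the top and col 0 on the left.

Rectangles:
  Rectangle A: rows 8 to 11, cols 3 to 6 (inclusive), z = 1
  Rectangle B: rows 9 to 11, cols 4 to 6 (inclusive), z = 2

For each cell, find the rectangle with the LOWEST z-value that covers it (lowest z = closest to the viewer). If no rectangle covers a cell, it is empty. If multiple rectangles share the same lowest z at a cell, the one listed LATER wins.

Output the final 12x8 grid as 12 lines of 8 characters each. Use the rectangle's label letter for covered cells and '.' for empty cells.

........
........
........
........
........
........
........
........
...AAAA.
...AAAA.
...AAAA.
...AAAA.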